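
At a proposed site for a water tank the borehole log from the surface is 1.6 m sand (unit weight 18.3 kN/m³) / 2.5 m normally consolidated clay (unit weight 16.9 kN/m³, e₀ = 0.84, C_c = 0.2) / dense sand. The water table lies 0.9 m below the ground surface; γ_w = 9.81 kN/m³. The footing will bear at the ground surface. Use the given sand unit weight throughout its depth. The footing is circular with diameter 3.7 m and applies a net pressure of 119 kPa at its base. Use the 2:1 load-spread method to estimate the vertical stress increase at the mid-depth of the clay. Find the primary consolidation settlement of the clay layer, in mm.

S_c ≈ 93.8 mm

Mid-depth of clay below the ground surface: z = 1.6 + 2.5/2 = 2.85 m.
Total vertical stress at mid-clay: σ_v = 18.3×1.6 + 16.9×1.25 = 50.405 kPa.
Pore pressure: u = 9.81×(2.85 − 0.9) = 19.13 kPa.
Initial effective stress: σ'_0 = σ_v − u = 50.405 − 19.13 = 31.275 kPa.
Stress increase at mid-clay by the 2:1 spreading method:
Δσ ≈ qD²/(D+z)² = 119×3.7²/(3.7+2.85)² = 37.972 kPa
Final effective stress: σ'_f = σ'_0 + Δσ = 31.275 + 37.972 = 69.247 kPa.
Normally consolidated clay, so the full stress increment lies on the virgin compression line:
S_c = C_c·H/(1+e₀)·log₁₀(σ'_f/σ'_0) = 0.2×2.5/(1+0.84)×log₁₀(69.247/31.275)
    = 0.27174 × 0.3452 = 0.0938 m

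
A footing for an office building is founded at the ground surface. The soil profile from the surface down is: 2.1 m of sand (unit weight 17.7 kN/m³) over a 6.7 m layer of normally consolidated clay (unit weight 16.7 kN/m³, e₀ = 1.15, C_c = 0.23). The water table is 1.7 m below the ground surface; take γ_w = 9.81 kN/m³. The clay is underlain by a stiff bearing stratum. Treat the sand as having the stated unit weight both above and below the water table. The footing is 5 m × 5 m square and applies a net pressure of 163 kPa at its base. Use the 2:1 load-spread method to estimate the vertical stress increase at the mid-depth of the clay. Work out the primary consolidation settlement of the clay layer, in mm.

S_c ≈ 158 mm

Mid-depth of clay below the ground surface: z = 2.1 + 6.7/2 = 5.45 m.
Total vertical stress at mid-clay: σ_v = 17.7×2.1 + 16.7×3.35 = 93.115 kPa.
Pore pressure: u = 9.81×(5.45 − 1.7) = 36.788 kPa.
Initial effective stress: σ'_0 = σ_v − u = 93.115 − 36.788 = 56.327 kPa.
Stress increase at mid-clay by the 2:1 spreading method:
Δσ = qBL/((B+z)(L+z)) = 163×5×5/((5+5.45)(5+5.45)) = 37.316 kPa
Final effective stress: σ'_f = σ'_0 + Δσ = 56.327 + 37.316 = 93.643 kPa.
Normally consolidated clay, so the full stress increment lies on the virgin compression line:
S_c = C_c·H/(1+e₀)·log₁₀(σ'_f/σ'_0) = 0.23×6.7/(1+1.15)×log₁₀(93.643/56.327)
    = 0.71674 × 0.22076 = 0.1582 m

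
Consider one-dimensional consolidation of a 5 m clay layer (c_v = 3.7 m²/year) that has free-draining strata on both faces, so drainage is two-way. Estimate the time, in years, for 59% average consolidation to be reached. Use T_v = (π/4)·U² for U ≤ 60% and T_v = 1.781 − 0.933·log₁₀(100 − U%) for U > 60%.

t ≈ 0.462 years

Drainage path length: H_d = H/2 = 2.5 m (double drainage).
U ≤ 60%: T_v = (π/4)·U² = (π/4)×0.59² = 0.2734.
t = T_v·H_d²/c_v = 0.2734×2.5²/3.7 = 0.4618 years.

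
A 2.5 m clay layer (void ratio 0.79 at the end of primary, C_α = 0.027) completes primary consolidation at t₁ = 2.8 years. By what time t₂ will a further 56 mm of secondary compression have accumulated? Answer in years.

S_s = C_α·H/(1+e_p)·log₁₀(t₂/t₁) ⇒ log₁₀(t₂/t₁) = S_s·(1+e_p)/(C_α·H).
log₁₀(t₂/t₁) = 0.056 × (1+0.79) / (0.027×2.5) = 1.485
t₂ = t₁ × 10^1.485 = 2.8 × 30.55 = 85.55 years

t₂ ≈ 85.5 years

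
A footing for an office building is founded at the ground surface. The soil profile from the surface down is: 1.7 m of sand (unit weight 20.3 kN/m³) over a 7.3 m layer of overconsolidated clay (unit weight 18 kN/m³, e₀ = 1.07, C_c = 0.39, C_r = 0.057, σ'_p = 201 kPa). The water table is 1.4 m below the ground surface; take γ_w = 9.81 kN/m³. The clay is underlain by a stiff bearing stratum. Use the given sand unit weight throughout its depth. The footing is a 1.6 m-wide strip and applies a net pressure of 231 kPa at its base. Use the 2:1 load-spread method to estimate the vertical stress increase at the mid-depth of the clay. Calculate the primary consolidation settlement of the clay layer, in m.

Mid-depth of clay below the ground surface: z = 1.7 + 7.3/2 = 5.35 m.
Total vertical stress at mid-clay: σ_v = 20.3×1.7 + 18×3.65 = 100.21 kPa.
Pore pressure: u = 9.81×(5.35 − 1.4) = 38.75 kPa.
Initial effective stress: σ'_0 = σ_v − u = 100.21 − 38.75 = 61.46 kPa.
Stress increase at mid-clay by the 2:1 spreading method:
Δσ = qB/(B+z) = 231×1.6/(1.6+5.35) = 53.18 kPa
Final effective stress: σ'_f = 61.46 + 53.18 = 114.64 kPa.
σ'_f = 114.64 ≤ σ'_p = 201 kPa, so the clay remains overconsolidated and only the recompression index applies:
S_c = C_r·H/(1+e₀)·log₁₀(σ'_f/σ'_0) = 0.057×7.3/2.07×log₁₀(114.64/61.46)
    = 0.20102 × 0.27074 = 0.05442 m

S_c ≈ 0.0544 m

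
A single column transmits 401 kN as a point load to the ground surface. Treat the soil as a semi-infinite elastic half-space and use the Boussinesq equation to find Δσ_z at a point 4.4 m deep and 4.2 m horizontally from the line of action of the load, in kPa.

Δσ_z ≈ 1.96 kPa

Boussinesq vertical stress below a point load on an elastic half-space:
Δσ_z = 3P/(2πz²) · [1 + (r/z)²]^(−5/2)
r/z = 4.2/4.4 = 0.95455; [1+(r/z)²]^(−5/2) = 0.19804.
Δσ_z = 3×401/(2π×4.4²) × 0.19804 = 9.8896 × 0.19804 = 1.959 kPa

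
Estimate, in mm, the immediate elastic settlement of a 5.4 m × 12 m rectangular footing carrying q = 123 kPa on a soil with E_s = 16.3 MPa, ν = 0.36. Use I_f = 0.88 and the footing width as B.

S_e ≈ 31.2 mm

Immediate (elastic) settlement: S_e = q·B·(1−ν²)/E_s · I_f.
E_s = 16.3 MPa = 16300 kPa.
S_e = 123 × 5.4 × (1 − 0.36²) / 16300 × 0.88
    = 123 × 5.4 × 0.8704 / 16300 × 0.88
    = 0.03121 m = 31.21 mm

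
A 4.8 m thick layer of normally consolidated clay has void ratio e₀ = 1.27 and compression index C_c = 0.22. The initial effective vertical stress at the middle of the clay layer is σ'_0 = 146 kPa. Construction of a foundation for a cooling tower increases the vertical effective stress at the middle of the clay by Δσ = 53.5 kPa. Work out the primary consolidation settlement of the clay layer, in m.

Final effective stress: σ'_f = σ'_0 + Δσ = 146 + 53.5 = 199.5 kPa.
Normally consolidated clay, so the full stress increment lies on the virgin compression line:
S_c = C_c·H/(1+e₀)·log₁₀(σ'_f/σ'_0) = 0.22×4.8/(1+1.27)×log₁₀(199.5/146)
    = 0.4652 × 0.13559 = 0.06308 m

S_c ≈ 0.0631 m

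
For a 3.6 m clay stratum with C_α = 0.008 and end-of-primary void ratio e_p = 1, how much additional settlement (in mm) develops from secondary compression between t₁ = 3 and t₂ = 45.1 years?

S_s ≈ 16.9 mm

Secondary compression: S_s = C_α·H/(1+e_p)·log₁₀(t₂/t₁)
S_s = 0.008×3.6/(1+1)×log₁₀(45.1/3)
    = 0.0144 × 1.177 = 0.01695 m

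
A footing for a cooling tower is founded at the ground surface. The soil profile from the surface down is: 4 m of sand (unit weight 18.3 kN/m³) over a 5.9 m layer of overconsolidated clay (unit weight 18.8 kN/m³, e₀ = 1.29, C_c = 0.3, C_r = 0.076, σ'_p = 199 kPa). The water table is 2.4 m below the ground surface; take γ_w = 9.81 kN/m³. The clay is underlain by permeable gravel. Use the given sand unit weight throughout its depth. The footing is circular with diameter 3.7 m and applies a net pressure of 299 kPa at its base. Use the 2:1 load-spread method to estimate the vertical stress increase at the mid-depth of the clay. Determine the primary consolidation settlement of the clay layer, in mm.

Mid-depth of clay below the ground surface: z = 4 + 5.9/2 = 6.95 m.
Total vertical stress at mid-clay: σ_v = 18.3×4 + 18.8×2.95 = 128.66 kPa.
Pore pressure: u = 9.81×(6.95 − 2.4) = 44.636 kPa.
Initial effective stress: σ'_0 = σ_v − u = 128.66 − 44.636 = 84.024 kPa.
Stress increase at mid-clay by the 2:1 spreading method:
Δσ ≈ qD²/(D+z)² = 299×3.7²/(3.7+6.95)² = 36.089 kPa
Final effective stress: σ'_f = 84.024 + 36.089 = 120.11 kPa.
σ'_f = 120.11 ≤ σ'_p = 199 kPa, so the clay remains overconsolidated and only the recompression index applies:
S_c = C_r·H/(1+e₀)·log₁₀(σ'_f/σ'_0) = 0.076×5.9/2.29×log₁₀(120.11/84.024)
    = 0.19581 × 0.15518 = 0.03039 m

S_c ≈ 30.4 mm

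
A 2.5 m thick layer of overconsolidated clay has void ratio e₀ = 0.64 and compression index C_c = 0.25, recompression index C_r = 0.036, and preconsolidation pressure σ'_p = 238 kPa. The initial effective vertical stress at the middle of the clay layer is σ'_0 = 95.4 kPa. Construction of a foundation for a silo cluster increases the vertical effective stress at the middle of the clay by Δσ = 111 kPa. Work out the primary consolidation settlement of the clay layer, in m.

S_c ≈ 0.0184 m

Final effective stress: σ'_f = 95.4 + 111 = 206.4 kPa.
σ'_f = 206.4 ≤ σ'_p = 238 kPa, so the clay remains overconsolidated and only the recompression index applies:
S_c = C_r·H/(1+e₀)·log₁₀(σ'_f/σ'_0) = 0.036×2.5/1.64×log₁₀(206.4/95.4)
    = 0.054878 × 0.33516 = 0.01839 m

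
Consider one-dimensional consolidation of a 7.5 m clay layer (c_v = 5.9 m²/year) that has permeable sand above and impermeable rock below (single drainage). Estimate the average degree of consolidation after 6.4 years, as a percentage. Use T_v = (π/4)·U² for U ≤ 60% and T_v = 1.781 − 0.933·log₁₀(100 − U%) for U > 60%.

Drainage path length: H_d = H = 7.5 m (single drainage).
T_v = c_v·t/H_d² = 5.9×6.4/7.5² = 0.67129.
T_v = 0.67129 corresponds to the U > 60% branch:
U = 1 − 10^((1.781 − T_v)/0.933)/100 = 0.8453

U ≈ 84.5 %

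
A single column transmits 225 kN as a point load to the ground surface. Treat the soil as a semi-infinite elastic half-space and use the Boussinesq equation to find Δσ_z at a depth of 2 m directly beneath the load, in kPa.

Boussinesq vertical stress below a point load on an elastic half-space:
Δσ_z = 3P/(2πz²) · [1 + (r/z)²]^(−5/2)
r/z = 0/2 = 0; [1+(r/z)²]^(−5/2) = 1.
Δσ_z = 3×225/(2π×2²) × 1 = 26.857 × 1 = 26.86 kPa

Δσ_z ≈ 26.9 kPa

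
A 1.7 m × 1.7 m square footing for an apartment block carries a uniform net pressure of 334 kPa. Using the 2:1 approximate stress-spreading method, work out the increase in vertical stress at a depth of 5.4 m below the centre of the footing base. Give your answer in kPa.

Δσ_z ≈ 19.1 kPa

By the 2:1 method the load spreads at 1 horizontal : 2 vertical, so at depth z the loaded area has grown by z in each plan dimension:
Δσ = qBL/((B+z)(L+z)) = 334×1.7×1.7/((1.7+5.4)(1.7+5.4)) = 19.148 kPa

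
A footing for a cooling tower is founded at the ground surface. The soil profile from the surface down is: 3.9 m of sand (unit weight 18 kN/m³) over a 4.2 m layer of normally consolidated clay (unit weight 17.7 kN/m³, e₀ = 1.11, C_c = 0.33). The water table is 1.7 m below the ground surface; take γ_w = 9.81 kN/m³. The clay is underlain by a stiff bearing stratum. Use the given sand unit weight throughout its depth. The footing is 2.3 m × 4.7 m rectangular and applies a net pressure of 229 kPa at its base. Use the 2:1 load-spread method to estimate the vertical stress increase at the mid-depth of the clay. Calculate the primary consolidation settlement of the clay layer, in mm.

Mid-depth of clay below the ground surface: z = 3.9 + 4.2/2 = 6 m.
Total vertical stress at mid-clay: σ_v = 18×3.9 + 17.7×2.1 = 107.37 kPa.
Pore pressure: u = 9.81×(6 − 1.7) = 42.183 kPa.
Initial effective stress: σ'_0 = σ_v − u = 107.37 − 42.183 = 65.187 kPa.
Stress increase at mid-clay by the 2:1 spreading method:
Δσ = qBL/((B+z)(L+z)) = 229×2.3×4.7/((2.3+6)(4.7+6)) = 27.874 kPa
Final effective stress: σ'_f = σ'_0 + Δσ = 65.187 + 27.874 = 93.061 kPa.
Normally consolidated clay, so the full stress increment lies on the virgin compression line:
S_c = C_c·H/(1+e₀)·log₁₀(σ'_f/σ'_0) = 0.33×4.2/(1+1.11)×log₁₀(93.061/65.187)
    = 0.65687 × 0.15461 = 0.1016 m

S_c ≈ 102 mm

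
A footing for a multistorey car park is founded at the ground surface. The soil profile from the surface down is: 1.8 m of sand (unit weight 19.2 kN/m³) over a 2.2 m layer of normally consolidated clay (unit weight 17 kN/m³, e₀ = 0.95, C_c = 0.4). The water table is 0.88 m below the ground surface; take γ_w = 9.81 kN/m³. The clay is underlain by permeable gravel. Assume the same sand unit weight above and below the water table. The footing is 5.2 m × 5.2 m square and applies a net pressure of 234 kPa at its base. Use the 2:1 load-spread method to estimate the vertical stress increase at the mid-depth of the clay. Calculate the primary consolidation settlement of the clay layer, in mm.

Mid-depth of clay below the ground surface: z = 1.8 + 2.2/2 = 2.9 m.
Total vertical stress at mid-clay: σ_v = 19.2×1.8 + 17×1.1 = 53.26 kPa.
Pore pressure: u = 9.81×(2.9 − 0.88) = 19.816 kPa.
Initial effective stress: σ'_0 = σ_v − u = 53.26 − 19.816 = 33.444 kPa.
Stress increase at mid-clay by the 2:1 spreading method:
Δσ = qBL/((B+z)(L+z)) = 234×5.2×5.2/((5.2+2.9)(5.2+2.9)) = 96.439 kPa
Final effective stress: σ'_f = σ'_0 + Δσ = 33.444 + 96.439 = 129.88 kPa.
Normally consolidated clay, so the full stress increment lies on the virgin compression line:
S_c = C_c·H/(1+e₀)·log₁₀(σ'_f/σ'_0) = 0.4×2.2/(1+0.95)×log₁₀(129.88/33.444)
    = 0.45128 × 0.58922 = 0.2659 m

S_c ≈ 266 mm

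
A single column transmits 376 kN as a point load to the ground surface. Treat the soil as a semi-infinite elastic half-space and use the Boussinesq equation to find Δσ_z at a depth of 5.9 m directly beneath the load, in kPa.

Δσ_z ≈ 5.16 kPa

Boussinesq vertical stress below a point load on an elastic half-space:
Δσ_z = 3P/(2πz²) · [1 + (r/z)²]^(−5/2)
r/z = 0/5.9 = 0; [1+(r/z)²]^(−5/2) = 1.
Δσ_z = 3×376/(2π×5.9²) × 1 = 5.1573 × 1 = 5.157 kPa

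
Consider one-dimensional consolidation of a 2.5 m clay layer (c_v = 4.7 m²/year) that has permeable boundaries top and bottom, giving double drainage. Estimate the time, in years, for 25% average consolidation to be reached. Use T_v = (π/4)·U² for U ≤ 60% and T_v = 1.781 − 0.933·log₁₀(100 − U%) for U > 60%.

Drainage path length: H_d = H/2 = 1.25 m (double drainage).
U ≤ 60%: T_v = (π/4)·U² = (π/4)×0.25² = 0.049087.
t = T_v·H_d²/c_v = 0.049087×1.25²/4.7 = 0.01632 years.

t ≈ 0.0163 years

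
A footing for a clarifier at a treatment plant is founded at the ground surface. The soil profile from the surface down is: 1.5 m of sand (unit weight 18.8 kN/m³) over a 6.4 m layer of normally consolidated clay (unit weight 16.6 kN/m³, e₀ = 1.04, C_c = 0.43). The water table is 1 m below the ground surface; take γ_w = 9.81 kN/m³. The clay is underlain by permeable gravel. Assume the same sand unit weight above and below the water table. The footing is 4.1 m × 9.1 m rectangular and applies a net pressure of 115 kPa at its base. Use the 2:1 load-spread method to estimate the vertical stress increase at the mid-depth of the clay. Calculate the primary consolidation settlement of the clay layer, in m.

S_c ≈ 0.339 m

Mid-depth of clay below the ground surface: z = 1.5 + 6.4/2 = 4.7 m.
Total vertical stress at mid-clay: σ_v = 18.8×1.5 + 16.6×3.2 = 81.32 kPa.
Pore pressure: u = 9.81×(4.7 − 1) = 36.297 kPa.
Initial effective stress: σ'_0 = σ_v − u = 81.32 − 36.297 = 45.023 kPa.
Stress increase at mid-clay by the 2:1 spreading method:
Δσ = qBL/((B+z)(L+z)) = 115×4.1×9.1/((4.1+4.7)(9.1+4.7)) = 35.331 kPa
Final effective stress: σ'_f = σ'_0 + Δσ = 45.023 + 35.331 = 80.354 kPa.
Normally consolidated clay, so the full stress increment lies on the virgin compression line:
S_c = C_c·H/(1+e₀)·log₁₀(σ'_f/σ'_0) = 0.43×6.4/(1+1.04)×log₁₀(80.354/45.023)
    = 1.349 × 0.25157 = 0.3394 m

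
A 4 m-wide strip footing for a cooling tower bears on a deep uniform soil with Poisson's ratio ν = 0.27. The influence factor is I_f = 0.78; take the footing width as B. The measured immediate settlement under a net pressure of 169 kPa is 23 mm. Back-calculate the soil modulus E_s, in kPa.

E_s ≈ 21300 kPa

S_e = q·B·(1−ν²)/E_s · I_f  ⇒  E_s = q·B·(1−ν²)·I_f / S_e.
E_s = 169 × 4 × 0.9271 × 0.78 / 0.023 = 21250 kPa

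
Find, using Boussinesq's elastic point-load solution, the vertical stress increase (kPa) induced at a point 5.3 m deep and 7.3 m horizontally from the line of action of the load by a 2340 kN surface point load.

Boussinesq vertical stress below a point load on an elastic half-space:
Δσ_z = 3P/(2πz²) · [1 + (r/z)²]^(−5/2)
r/z = 7.3/5.3 = 1.3774; [1+(r/z)²]^(−5/2) = 0.069998.
Δσ_z = 3×2340/(2π×5.3²) × 0.069998 = 39.775 × 0.069998 = 2.784 kPa

Δσ_z ≈ 2.78 kPa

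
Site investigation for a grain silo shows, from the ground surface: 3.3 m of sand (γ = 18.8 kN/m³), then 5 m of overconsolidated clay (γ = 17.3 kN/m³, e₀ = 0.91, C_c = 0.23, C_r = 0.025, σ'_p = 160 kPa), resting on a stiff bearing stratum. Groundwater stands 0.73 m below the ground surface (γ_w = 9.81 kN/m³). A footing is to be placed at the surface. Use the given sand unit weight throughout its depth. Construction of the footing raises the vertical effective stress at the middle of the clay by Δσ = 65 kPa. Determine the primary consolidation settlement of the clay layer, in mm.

S_c ≈ 22 mm

Mid-depth of clay below the ground surface: z = 3.3 + 5/2 = 5.8 m.
Total vertical stress at mid-clay: σ_v = 18.8×3.3 + 17.3×2.5 = 105.29 kPa.
Pore pressure: u = 9.81×(5.8 − 0.73) = 49.737 kPa.
Initial effective stress: σ'_0 = σ_v − u = 105.29 − 49.737 = 55.553 kPa.
Final effective stress: σ'_f = 55.553 + 65 = 120.55 kPa.
σ'_f = 120.55 ≤ σ'_p = 160 kPa, so the clay remains overconsolidated and only the recompression index applies:
S_c = C_r·H/(1+e₀)·log₁₀(σ'_f/σ'_0) = 0.025×5/1.91×log₁₀(120.55/55.553)
    = 0.065445 × 0.33646 = 0.02202 m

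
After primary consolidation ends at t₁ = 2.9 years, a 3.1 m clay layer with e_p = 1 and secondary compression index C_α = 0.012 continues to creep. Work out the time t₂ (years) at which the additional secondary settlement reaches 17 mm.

t₂ ≈ 23.8 years

S_s = C_α·H/(1+e_p)·log₁₀(t₂/t₁) ⇒ log₁₀(t₂/t₁) = S_s·(1+e_p)/(C_α·H).
log₁₀(t₂/t₁) = 0.017 × (1+1) / (0.012×3.1) = 0.914
t₂ = t₁ × 10^0.914 = 2.9 × 8.203 = 23.79 years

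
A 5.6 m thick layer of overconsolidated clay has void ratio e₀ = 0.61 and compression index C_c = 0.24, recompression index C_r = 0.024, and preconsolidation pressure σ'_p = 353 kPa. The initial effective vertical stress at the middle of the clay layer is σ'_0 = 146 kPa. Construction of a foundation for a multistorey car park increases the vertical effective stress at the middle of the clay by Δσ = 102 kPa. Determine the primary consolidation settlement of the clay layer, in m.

Final effective stress: σ'_f = 146 + 102 = 248 kPa.
σ'_f = 248 ≤ σ'_p = 353 kPa, so the clay remains overconsolidated and only the recompression index applies:
S_c = C_r·H/(1+e₀)·log₁₀(σ'_f/σ'_0) = 0.024×5.6/1.61×log₁₀(248/146)
    = 0.083479 × 0.2301 = 0.01921 m

S_c ≈ 0.0192 m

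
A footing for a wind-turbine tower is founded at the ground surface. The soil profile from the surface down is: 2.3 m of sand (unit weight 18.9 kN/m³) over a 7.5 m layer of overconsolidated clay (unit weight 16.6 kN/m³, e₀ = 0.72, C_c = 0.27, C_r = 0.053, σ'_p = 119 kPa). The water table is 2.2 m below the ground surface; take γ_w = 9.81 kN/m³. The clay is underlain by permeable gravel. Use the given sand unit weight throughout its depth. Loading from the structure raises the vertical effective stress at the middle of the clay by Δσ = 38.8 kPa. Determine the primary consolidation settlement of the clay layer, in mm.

S_c ≈ 45.3 mm

Mid-depth of clay below the ground surface: z = 2.3 + 7.5/2 = 6.05 m.
Total vertical stress at mid-clay: σ_v = 18.9×2.3 + 16.6×3.75 = 105.72 kPa.
Pore pressure: u = 9.81×(6.05 − 2.2) = 37.769 kPa.
Initial effective stress: σ'_0 = σ_v − u = 105.72 − 37.769 = 67.951 kPa.
Final effective stress: σ'_f = 67.951 + 38.8 = 106.75 kPa.
σ'_f = 106.75 ≤ σ'_p = 119 kPa, so the clay remains overconsolidated and only the recompression index applies:
S_c = C_r·H/(1+e₀)·log₁₀(σ'_f/σ'_0) = 0.053×7.5/1.72×log₁₀(106.75/67.951)
    = 0.23111 × 0.19617 = 0.04534 m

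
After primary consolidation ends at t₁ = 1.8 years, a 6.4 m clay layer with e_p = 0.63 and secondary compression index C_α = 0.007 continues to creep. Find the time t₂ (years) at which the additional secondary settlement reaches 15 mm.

S_s = C_α·H/(1+e_p)·log₁₀(t₂/t₁) ⇒ log₁₀(t₂/t₁) = S_s·(1+e_p)/(C_α·H).
log₁₀(t₂/t₁) = 0.015 × (1+0.63) / (0.007×6.4) = 0.5458
t₂ = t₁ × 10^0.5458 = 1.8 × 3.514 = 6.325 years

t₂ ≈ 6.32 years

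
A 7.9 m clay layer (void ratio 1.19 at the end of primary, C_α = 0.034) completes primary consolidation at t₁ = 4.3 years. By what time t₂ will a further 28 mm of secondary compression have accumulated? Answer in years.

S_s = C_α·H/(1+e_p)·log₁₀(t₂/t₁) ⇒ log₁₀(t₂/t₁) = S_s·(1+e_p)/(C_α·H).
log₁₀(t₂/t₁) = 0.028 × (1+1.19) / (0.034×7.9) = 0.2283
t₂ = t₁ × 10^0.2283 = 4.3 × 1.692 = 7.274 years

t₂ ≈ 7.27 years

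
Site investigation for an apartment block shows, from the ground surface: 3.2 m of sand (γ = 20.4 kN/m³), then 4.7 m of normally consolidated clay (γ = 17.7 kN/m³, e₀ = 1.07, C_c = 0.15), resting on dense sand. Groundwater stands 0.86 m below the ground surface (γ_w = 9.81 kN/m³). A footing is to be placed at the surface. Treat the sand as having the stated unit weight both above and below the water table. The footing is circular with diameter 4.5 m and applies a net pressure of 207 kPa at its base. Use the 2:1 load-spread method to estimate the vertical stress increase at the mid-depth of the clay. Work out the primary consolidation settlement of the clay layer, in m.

Mid-depth of clay below the ground surface: z = 3.2 + 4.7/2 = 5.55 m.
Total vertical stress at mid-clay: σ_v = 20.4×3.2 + 17.7×2.35 = 106.88 kPa.
Pore pressure: u = 9.81×(5.55 − 0.86) = 46.009 kPa.
Initial effective stress: σ'_0 = σ_v − u = 106.88 − 46.009 = 60.871 kPa.
Stress increase at mid-clay by the 2:1 spreading method:
Δσ ≈ qD²/(D+z)² = 207×4.5²/(4.5+5.55)² = 41.501 kPa
Final effective stress: σ'_f = σ'_0 + Δσ = 60.871 + 41.501 = 102.37 kPa.
Normally consolidated clay, so the full stress increment lies on the virgin compression line:
S_c = C_c·H/(1+e₀)·log₁₀(σ'_f/σ'_0) = 0.15×4.7/(1+1.07)×log₁₀(102.37/60.871)
    = 0.34058 × 0.22576 = 0.07689 m

S_c ≈ 0.0769 m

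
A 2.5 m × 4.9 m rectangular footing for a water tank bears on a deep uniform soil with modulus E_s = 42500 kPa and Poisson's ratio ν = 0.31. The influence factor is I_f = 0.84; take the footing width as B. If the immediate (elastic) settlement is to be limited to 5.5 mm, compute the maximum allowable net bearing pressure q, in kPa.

S_e = q·B·(1−ν²)/E_s · I_f  ⇒  q = S_e·E_s / (B·(1−ν²)·I_f).
q = 0.0055 × 42500 / (2.5 × 0.9039 × 0.84) = 123.1 kPa

q ≈ 123 kPa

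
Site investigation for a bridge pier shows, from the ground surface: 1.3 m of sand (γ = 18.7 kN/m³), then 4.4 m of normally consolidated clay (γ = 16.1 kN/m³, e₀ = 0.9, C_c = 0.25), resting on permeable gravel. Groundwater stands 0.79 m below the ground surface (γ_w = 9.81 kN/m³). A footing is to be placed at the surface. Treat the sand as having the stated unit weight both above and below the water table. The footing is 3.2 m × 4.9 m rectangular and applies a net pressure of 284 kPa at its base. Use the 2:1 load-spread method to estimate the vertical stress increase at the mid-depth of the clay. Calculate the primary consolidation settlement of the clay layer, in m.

S_c ≈ 0.307 m

Mid-depth of clay below the ground surface: z = 1.3 + 4.4/2 = 3.5 m.
Total vertical stress at mid-clay: σ_v = 18.7×1.3 + 16.1×2.2 = 59.73 kPa.
Pore pressure: u = 9.81×(3.5 − 0.79) = 26.585 kPa.
Initial effective stress: σ'_0 = σ_v − u = 59.73 − 26.585 = 33.145 kPa.
Stress increase at mid-clay by the 2:1 spreading method:
Δσ = qBL/((B+z)(L+z)) = 284×3.2×4.9/((3.2+3.5)(4.9+3.5)) = 79.124 kPa
Final effective stress: σ'_f = σ'_0 + Δσ = 33.145 + 79.124 = 112.27 kPa.
Normally consolidated clay, so the full stress increment lies on the virgin compression line:
S_c = C_c·H/(1+e₀)·log₁₀(σ'_f/σ'_0) = 0.25×4.4/(1+0.9)×log₁₀(112.27/33.145)
    = 0.57895 × 0.52985 = 0.3068 m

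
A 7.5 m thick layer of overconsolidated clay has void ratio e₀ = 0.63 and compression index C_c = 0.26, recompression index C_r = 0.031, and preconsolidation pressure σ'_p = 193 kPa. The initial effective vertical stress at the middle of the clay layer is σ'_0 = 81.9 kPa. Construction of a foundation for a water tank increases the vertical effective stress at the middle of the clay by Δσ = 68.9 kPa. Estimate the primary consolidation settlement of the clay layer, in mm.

Final effective stress: σ'_f = 81.9 + 68.9 = 150.8 kPa.
σ'_f = 150.8 ≤ σ'_p = 193 kPa, so the clay remains overconsolidated and only the recompression index applies:
S_c = C_r·H/(1+e₀)·log₁₀(σ'_f/σ'_0) = 0.031×7.5/1.63×log₁₀(150.8/81.9)
    = 0.14264 × 0.26512 = 0.03782 m

S_c ≈ 37.8 mm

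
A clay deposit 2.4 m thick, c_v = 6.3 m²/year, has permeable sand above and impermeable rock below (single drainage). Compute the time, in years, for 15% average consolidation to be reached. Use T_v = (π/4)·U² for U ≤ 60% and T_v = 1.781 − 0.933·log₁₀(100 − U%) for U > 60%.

Drainage path length: H_d = H = 2.4 m (single drainage).
U ≤ 60%: T_v = (π/4)·U² = (π/4)×0.15² = 0.017671.
t = T_v·H_d²/c_v = 0.017671×2.4²/6.3 = 0.01616 years.

t ≈ 0.0162 years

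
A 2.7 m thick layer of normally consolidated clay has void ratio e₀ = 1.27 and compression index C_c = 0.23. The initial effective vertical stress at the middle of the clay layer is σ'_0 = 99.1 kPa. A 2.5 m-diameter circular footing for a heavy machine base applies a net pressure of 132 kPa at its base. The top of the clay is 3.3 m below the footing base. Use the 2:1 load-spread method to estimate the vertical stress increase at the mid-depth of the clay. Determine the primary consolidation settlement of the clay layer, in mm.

Mid-depth of clay below the footing base: z = 3.3 + 2.7/2 = 4.65 m.
Stress increase at mid-clay by the 2:1 spreading method:
Δσ ≈ qD²/(D+z)² = 132×2.5²/(2.5+4.65)² = 16.138 kPa
Final effective stress: σ'_f = σ'_0 + Δσ = 99.1 + 16.138 = 115.24 kPa.
Normally consolidated clay, so the full stress increment lies on the virgin compression line:
S_c = C_c·H/(1+e₀)·log₁₀(σ'_f/σ'_0) = 0.23×2.7/(1+1.27)×log₁₀(115.24/99.1)
    = 0.27357 × 0.06553 = 0.01793 m

S_c ≈ 17.9 mm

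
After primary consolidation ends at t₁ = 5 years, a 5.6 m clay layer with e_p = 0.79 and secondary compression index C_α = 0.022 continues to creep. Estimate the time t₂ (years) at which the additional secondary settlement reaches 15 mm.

S_s = C_α·H/(1+e_p)·log₁₀(t₂/t₁) ⇒ log₁₀(t₂/t₁) = S_s·(1+e_p)/(C_α·H).
log₁₀(t₂/t₁) = 0.015 × (1+0.79) / (0.022×5.6) = 0.2179
t₂ = t₁ × 10^0.2179 = 5 × 1.652 = 8.259 years

t₂ ≈ 8.26 years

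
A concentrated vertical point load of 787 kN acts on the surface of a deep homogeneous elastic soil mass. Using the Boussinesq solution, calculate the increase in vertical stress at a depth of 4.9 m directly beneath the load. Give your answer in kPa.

Δσ_z ≈ 15.7 kPa

Boussinesq vertical stress below a point load on an elastic half-space:
Δσ_z = 3P/(2πz²) · [1 + (r/z)²]^(−5/2)
r/z = 0/4.9 = 0; [1+(r/z)²]^(−5/2) = 1.
Δσ_z = 3×787/(2π×4.9²) × 1 = 15.65 × 1 = 15.65 kPa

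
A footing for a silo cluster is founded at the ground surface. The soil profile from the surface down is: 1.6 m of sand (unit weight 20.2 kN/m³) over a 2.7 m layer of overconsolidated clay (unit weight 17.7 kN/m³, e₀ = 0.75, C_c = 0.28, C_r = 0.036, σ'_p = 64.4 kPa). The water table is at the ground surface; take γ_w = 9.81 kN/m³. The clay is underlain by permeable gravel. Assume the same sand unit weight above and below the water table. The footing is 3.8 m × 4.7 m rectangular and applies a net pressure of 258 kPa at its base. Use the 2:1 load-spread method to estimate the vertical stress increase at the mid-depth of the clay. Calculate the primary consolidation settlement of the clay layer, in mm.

S_c ≈ 132 mm

Mid-depth of clay below the ground surface: z = 1.6 + 2.7/2 = 2.95 m.
Total vertical stress at mid-clay: σ_v = 20.2×1.6 + 17.7×1.35 = 56.215 kPa.
Pore pressure: u = 9.81×(2.95 − 0) = 28.94 kPa.
Initial effective stress: σ'_0 = σ_v − u = 56.215 − 28.94 = 27.275 kPa.
Stress increase at mid-clay by the 2:1 spreading method:
Δσ = qBL/((B+z)(L+z)) = 258×3.8×4.7/((3.8+2.95)(4.7+2.95)) = 89.235 kPa
Final effective stress: σ'_f = 27.275 + 89.235 = 116.51 kPa.
σ'_f = 116.51 > σ'_p = 64.4 kPa, so the stress path crosses the preconsolidation pressure — recompression up to σ'_p, then virgin compression beyond:
S_c = H/(1+e₀)·[C_r·log₁₀(σ'_p/σ'_0) + C_c·log₁₀(σ'_f/σ'_p)]
    = 2.7/1.75 × [0.036×log₁₀(64.4/27.275) + 0.28×log₁₀(116.51/64.4)]
    = 1.5429 × [0.013432 + 0.072094] = 0.132 m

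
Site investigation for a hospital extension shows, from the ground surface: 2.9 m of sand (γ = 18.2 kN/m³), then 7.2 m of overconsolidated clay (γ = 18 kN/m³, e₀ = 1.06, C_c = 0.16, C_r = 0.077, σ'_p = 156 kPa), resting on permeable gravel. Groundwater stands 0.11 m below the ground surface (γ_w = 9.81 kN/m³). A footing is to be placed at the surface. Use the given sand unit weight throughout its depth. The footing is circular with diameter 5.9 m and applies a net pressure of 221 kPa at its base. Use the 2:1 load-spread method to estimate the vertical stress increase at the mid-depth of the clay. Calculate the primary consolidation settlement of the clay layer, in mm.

Mid-depth of clay below the ground surface: z = 2.9 + 7.2/2 = 6.5 m.
Total vertical stress at mid-clay: σ_v = 18.2×2.9 + 18×3.6 = 117.58 kPa.
Pore pressure: u = 9.81×(6.5 − 0.11) = 62.686 kPa.
Initial effective stress: σ'_0 = σ_v − u = 117.58 − 62.686 = 54.894 kPa.
Stress increase at mid-clay by the 2:1 spreading method:
Δσ ≈ qD²/(D+z)² = 221×5.9²/(5.9+6.5)² = 50.033 kPa
Final effective stress: σ'_f = 54.894 + 50.033 = 104.93 kPa.
σ'_f = 104.93 ≤ σ'_p = 156 kPa, so the clay remains overconsolidated and only the recompression index applies:
S_c = C_r·H/(1+e₀)·log₁₀(σ'_f/σ'_0) = 0.077×7.2/2.06×log₁₀(104.93/54.894)
    = 0.26912 × 0.28137 = 0.07572 m

S_c ≈ 75.7 mm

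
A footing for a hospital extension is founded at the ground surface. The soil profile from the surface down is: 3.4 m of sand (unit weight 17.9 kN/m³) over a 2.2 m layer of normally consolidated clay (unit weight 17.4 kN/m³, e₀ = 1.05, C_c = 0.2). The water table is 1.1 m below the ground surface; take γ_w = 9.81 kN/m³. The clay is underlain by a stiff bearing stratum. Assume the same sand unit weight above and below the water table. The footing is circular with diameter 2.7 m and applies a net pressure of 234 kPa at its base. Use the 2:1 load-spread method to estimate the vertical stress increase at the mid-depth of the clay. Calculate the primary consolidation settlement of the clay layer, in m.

S_c ≈ 0.0498 m

Mid-depth of clay below the ground surface: z = 3.4 + 2.2/2 = 4.5 m.
Total vertical stress at mid-clay: σ_v = 17.9×3.4 + 17.4×1.1 = 80 kPa.
Pore pressure: u = 9.81×(4.5 − 1.1) = 33.354 kPa.
Initial effective stress: σ'_0 = σ_v − u = 80 − 33.354 = 46.646 kPa.
Stress increase at mid-clay by the 2:1 spreading method:
Δσ ≈ qD²/(D+z)² = 234×2.7²/(2.7+4.5)² = 32.906 kPa
Final effective stress: σ'_f = σ'_0 + Δσ = 46.646 + 32.906 = 79.552 kPa.
Normally consolidated clay, so the full stress increment lies on the virgin compression line:
S_c = C_c·H/(1+e₀)·log₁₀(σ'_f/σ'_0) = 0.2×2.2/(1+1.05)×log₁₀(79.552/46.646)
    = 0.21463 × 0.23184 = 0.04976 m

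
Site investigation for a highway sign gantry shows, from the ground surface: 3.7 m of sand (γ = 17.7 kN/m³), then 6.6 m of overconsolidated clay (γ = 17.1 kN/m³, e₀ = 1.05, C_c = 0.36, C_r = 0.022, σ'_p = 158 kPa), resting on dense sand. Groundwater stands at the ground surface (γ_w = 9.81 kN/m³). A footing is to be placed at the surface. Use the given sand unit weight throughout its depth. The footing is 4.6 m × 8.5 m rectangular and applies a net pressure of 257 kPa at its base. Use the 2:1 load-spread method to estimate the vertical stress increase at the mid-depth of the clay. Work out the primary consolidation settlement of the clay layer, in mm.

Mid-depth of clay below the ground surface: z = 3.7 + 6.6/2 = 7 m.
Total vertical stress at mid-clay: σ_v = 17.7×3.7 + 17.1×3.3 = 121.92 kPa.
Pore pressure: u = 9.81×(7 − 0) = 68.67 kPa.
Initial effective stress: σ'_0 = σ_v − u = 121.92 − 68.67 = 53.25 kPa.
Stress increase at mid-clay by the 2:1 spreading method:
Δσ = qBL/((B+z)(L+z)) = 257×4.6×8.5/((4.6+7)(8.5+7)) = 55.888 kPa
Final effective stress: σ'_f = 53.25 + 55.888 = 109.14 kPa.
σ'_f = 109.14 ≤ σ'_p = 158 kPa, so the clay remains overconsolidated and only the recompression index applies:
S_c = C_r·H/(1+e₀)·log₁₀(σ'_f/σ'_0) = 0.022×6.6/2.05×log₁₀(109.14/53.25)
    = 0.070829 × 0.31166 = 0.02207 m

S_c ≈ 22.1 mm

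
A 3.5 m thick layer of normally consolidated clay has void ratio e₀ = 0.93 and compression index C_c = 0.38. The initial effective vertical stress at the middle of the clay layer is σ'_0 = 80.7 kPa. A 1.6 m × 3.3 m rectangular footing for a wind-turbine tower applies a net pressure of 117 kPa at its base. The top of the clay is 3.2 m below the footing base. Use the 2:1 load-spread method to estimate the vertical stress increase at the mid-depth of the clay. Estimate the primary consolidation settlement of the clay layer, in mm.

S_c ≈ 39.6 mm

Mid-depth of clay below the footing base: z = 3.2 + 3.5/2 = 4.95 m.
Stress increase at mid-clay by the 2:1 spreading method:
Δσ = qBL/((B+z)(L+z)) = 117×1.6×3.3/((1.6+4.95)(3.3+4.95)) = 11.432 kPa
Final effective stress: σ'_f = σ'_0 + Δσ = 80.7 + 11.432 = 92.132 kPa.
Normally consolidated clay, so the full stress increment lies on the virgin compression line:
S_c = C_c·H/(1+e₀)·log₁₀(σ'_f/σ'_0) = 0.38×3.5/(1+0.93)×log₁₀(92.132/80.7)
    = 0.68912 × 0.057537 = 0.03965 m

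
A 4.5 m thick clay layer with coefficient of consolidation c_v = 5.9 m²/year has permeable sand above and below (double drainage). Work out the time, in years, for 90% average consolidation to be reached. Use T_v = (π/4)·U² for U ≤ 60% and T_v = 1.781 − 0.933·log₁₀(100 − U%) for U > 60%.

t ≈ 0.728 years

Drainage path length: H_d = H/2 = 2.25 m (double drainage).
U > 60%: T_v = 1.781 − 0.933·log₁₀(100 − 90) = 0.848.
t = T_v·H_d²/c_v = 0.848×2.25²/5.9 = 0.7276 years.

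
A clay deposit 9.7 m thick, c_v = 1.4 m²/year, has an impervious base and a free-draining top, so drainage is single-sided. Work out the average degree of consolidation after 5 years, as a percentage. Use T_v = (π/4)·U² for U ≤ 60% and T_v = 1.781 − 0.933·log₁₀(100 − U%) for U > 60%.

Drainage path length: H_d = H = 9.7 m (single drainage).
T_v = c_v·t/H_d² = 1.4×5/9.7² = 0.074397.
T_v = 0.074397 corresponds to the U ≤ 60% branch:
U = √(4T_v/π) = 0.3078

U ≈ 30.8 %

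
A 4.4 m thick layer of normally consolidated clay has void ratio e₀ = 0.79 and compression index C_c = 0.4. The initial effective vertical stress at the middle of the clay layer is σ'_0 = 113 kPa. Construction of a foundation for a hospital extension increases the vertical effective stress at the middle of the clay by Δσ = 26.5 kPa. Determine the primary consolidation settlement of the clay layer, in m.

S_c ≈ 0.09 m

Final effective stress: σ'_f = σ'_0 + Δσ = 113 + 26.5 = 139.5 kPa.
Normally consolidated clay, so the full stress increment lies on the virgin compression line:
S_c = C_c·H/(1+e₀)·log₁₀(σ'_f/σ'_0) = 0.4×4.4/(1+0.79)×log₁₀(139.5/113)
    = 0.98324 × 0.091496 = 0.08996 m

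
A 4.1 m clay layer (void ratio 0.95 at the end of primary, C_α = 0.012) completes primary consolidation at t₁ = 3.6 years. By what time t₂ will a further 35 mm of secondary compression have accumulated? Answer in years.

t₂ ≈ 87.8 years

S_s = C_α·H/(1+e_p)·log₁₀(t₂/t₁) ⇒ log₁₀(t₂/t₁) = S_s·(1+e_p)/(C_α·H).
log₁₀(t₂/t₁) = 0.035 × (1+0.95) / (0.012×4.1) = 1.387
t₂ = t₁ × 10^1.387 = 3.6 × 24.39 = 87.8 years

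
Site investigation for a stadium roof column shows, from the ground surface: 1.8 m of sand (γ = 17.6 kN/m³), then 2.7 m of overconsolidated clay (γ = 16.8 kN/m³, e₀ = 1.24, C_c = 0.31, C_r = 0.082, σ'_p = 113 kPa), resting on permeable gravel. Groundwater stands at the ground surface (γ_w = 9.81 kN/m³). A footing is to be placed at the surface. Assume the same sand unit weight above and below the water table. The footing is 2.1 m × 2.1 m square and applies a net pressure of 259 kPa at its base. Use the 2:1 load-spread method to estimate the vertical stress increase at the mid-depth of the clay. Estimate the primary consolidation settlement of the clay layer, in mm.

S_c ≈ 43.7 mm

Mid-depth of clay below the ground surface: z = 1.8 + 2.7/2 = 3.15 m.
Total vertical stress at mid-clay: σ_v = 17.6×1.8 + 16.8×1.35 = 54.36 kPa.
Pore pressure: u = 9.81×(3.15 − 0) = 30.902 kPa.
Initial effective stress: σ'_0 = σ_v − u = 54.36 − 30.902 = 23.458 kPa.
Stress increase at mid-clay by the 2:1 spreading method:
Δσ = qBL/((B+z)(L+z)) = 259×2.1×2.1/((2.1+3.15)(2.1+3.15)) = 41.44 kPa
Final effective stress: σ'_f = 23.458 + 41.44 = 64.898 kPa.
σ'_f = 64.898 ≤ σ'_p = 113 kPa, so the clay remains overconsolidated and only the recompression index applies:
S_c = C_r·H/(1+e₀)·log₁₀(σ'_f/σ'_0) = 0.082×2.7/2.24×log₁₀(64.898/23.458)
    = 0.098843 × 0.44194 = 0.04368 m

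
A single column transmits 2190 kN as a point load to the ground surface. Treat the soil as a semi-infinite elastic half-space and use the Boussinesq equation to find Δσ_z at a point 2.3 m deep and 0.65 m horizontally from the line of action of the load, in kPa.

Δσ_z ≈ 163 kPa

Boussinesq vertical stress below a point load on an elastic half-space:
Δσ_z = 3P/(2πz²) · [1 + (r/z)²]^(−5/2)
r/z = 0.65/2.3 = 0.28261; [1+(r/z)²]^(−5/2) = 0.82523.
Δσ_z = 3×2190/(2π×2.3²) × 0.82523 = 197.67 × 0.82523 = 163.1 kPa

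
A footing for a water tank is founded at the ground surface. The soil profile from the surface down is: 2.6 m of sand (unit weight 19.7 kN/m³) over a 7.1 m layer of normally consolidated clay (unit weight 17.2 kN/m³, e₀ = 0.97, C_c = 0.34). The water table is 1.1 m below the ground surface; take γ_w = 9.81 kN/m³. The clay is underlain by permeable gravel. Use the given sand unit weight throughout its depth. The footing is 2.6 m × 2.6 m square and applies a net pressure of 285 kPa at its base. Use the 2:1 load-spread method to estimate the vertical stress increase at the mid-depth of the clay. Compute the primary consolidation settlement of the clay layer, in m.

Mid-depth of clay below the ground surface: z = 2.6 + 7.1/2 = 6.15 m.
Total vertical stress at mid-clay: σ_v = 19.7×2.6 + 17.2×3.55 = 112.28 kPa.
Pore pressure: u = 9.81×(6.15 − 1.1) = 49.541 kPa.
Initial effective stress: σ'_0 = σ_v − u = 112.28 − 49.541 = 62.739 kPa.
Stress increase at mid-clay by the 2:1 spreading method:
Δσ = qBL/((B+z)(L+z)) = 285×2.6×2.6/((2.6+6.15)(2.6+6.15)) = 25.164 kPa
Final effective stress: σ'_f = σ'_0 + Δσ = 62.739 + 25.164 = 87.903 kPa.
Normally consolidated clay, so the full stress increment lies on the virgin compression line:
S_c = C_c·H/(1+e₀)·log₁₀(σ'_f/σ'_0) = 0.34×7.1/(1+0.97)×log₁₀(87.903/62.739)
    = 1.2254 × 0.14647 = 0.1795 m

S_c ≈ 0.179 m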